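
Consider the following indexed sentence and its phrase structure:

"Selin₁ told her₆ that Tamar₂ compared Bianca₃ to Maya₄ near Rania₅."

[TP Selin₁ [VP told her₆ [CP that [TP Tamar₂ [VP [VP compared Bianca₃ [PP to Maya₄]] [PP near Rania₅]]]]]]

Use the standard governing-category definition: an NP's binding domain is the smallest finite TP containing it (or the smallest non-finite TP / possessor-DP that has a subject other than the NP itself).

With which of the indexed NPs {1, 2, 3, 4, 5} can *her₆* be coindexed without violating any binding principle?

*her* is a pronoun, so Principle B applies: it must be free in its binding domain.
Binding domain of *her₆*: the matrix TP, whose subject is Selin₁.
*Selin₁* c-commands the pronoun within its binding domain → coindexation would violate Principle B.
*Tamar₂*: the pronoun c-commands this R-expression → coindexation would violate Principle C on *Tamar₂*.
*Bianca₃*: the pronoun c-commands this R-expression → coindexation would violate Principle C on *Bianca₃*.
*Maya₄*: the pronoun c-commands this R-expression → coindexation would violate Principle C on *Maya₄*.
*Rania₅*: the pronoun c-commands this R-expression → coindexation would violate Principle C on *Rania₅*.

none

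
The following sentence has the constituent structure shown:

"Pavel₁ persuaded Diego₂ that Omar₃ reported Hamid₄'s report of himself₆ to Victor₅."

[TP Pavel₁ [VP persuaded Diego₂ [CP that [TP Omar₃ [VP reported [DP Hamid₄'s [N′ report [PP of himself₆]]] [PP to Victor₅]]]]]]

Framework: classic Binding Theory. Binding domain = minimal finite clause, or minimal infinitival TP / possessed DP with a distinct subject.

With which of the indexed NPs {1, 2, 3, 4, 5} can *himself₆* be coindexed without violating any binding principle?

*himself* is an anaphor, so Principle A applies: it must be bound in its binding domain.
Binding domain of *himself₆*: the possessed DP, whose subject is Hamid₄.
*Pavel₁* c-commands the anaphor but is outside its binding domain → cannot satisfy Principle A.
*Diego₂* c-commands the anaphor but is outside its binding domain → cannot satisfy Principle A.
*Omar₃* c-commands the anaphor but is outside its binding domain → cannot satisfy Principle A.
*Hamid₄* c-commands the anaphor within its binding domain → licit binder.
*Victor₅* does not c-command the anaphor → cannot bind it.

{4}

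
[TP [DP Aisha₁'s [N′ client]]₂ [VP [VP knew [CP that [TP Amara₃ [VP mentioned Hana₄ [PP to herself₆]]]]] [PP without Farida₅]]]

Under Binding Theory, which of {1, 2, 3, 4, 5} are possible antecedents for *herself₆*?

{3, 4}

*herself* is an anaphor, so Principle A applies: it must be bound in its binding domain.
Binding domain of *herself₆*: the embedded TP, whose subject is Amara₃.
*Aisha₁* does not c-command the anaphor → cannot bind it.
*[Aisha₁'s client]₂* c-commands the anaphor but is outside its binding domain → cannot satisfy Principle A.
*Amara₃* c-commands the anaphor within its binding domain → licit binder.
*Hana₄* c-commands the anaphor within its binding domain → licit binder.
*Farida₅* does not c-command the anaphor → cannot bind it.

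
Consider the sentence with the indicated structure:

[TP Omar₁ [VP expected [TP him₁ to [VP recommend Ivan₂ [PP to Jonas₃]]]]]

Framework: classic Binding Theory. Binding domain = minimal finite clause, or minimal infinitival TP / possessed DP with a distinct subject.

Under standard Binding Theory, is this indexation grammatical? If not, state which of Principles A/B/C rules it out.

The two coindexed NPs are *Omar₁* and *him₁*.
*him₁* is a pronoun. Its binding domain is the matrix TP, whose subject is Omar₁.
*Omar₁* c-commands it within that domain and carries the same index.
The pronoun is locally bound → Principle B violation.

Principle B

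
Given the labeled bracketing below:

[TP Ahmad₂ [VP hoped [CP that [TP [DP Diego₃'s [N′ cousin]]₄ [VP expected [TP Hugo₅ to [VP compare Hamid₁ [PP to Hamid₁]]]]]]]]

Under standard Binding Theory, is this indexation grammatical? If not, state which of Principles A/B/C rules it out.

Principle C

The two coindexed NPs are *Hamid₁* (the higher occurrence) and *Hamid₁* (the lower occurrence).
*Hamid₁* (the lower occurrence) is an R-expression. Principle C requires it to be free everywhere.
*Hamid₁* (the higher occurrence) c-commands it and carries the same index.
The R-expression is bound → Principle C violation.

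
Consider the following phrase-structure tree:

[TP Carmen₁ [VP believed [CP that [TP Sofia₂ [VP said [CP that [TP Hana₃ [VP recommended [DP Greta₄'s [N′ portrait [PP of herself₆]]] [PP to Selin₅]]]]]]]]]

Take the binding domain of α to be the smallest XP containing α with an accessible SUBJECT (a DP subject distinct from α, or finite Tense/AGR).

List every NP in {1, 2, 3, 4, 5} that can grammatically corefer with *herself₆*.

*herself* is an anaphor, so Principle A applies: it must be bound in its binding domain.
Binding domain of *herself₆*: the possessed DP, whose subject is Greta₄.
*Carmen₁* c-commands the anaphor but is outside its binding domain → cannot satisfy Principle A.
*Sofia₂* c-commands the anaphor but is outside its binding domain → cannot satisfy Principle A.
*Hana₃* c-commands the anaphor but is outside its binding domain → cannot satisfy Principle A.
*Greta₄* c-commands the anaphor within its binding domain → licit binder.
*Selin₅* does not c-command the anaphor → cannot bind it.

{4}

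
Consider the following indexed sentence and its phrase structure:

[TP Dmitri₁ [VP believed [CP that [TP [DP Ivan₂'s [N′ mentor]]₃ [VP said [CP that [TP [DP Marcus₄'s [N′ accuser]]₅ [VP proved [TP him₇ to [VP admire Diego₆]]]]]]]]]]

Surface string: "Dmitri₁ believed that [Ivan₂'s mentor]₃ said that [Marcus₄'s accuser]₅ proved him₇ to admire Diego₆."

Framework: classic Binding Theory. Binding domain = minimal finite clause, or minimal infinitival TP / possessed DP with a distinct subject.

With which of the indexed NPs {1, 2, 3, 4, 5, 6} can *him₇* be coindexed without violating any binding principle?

{1, 2, 3, 4}

*him* is a pronoun, so Principle B applies: it must be free in its binding domain.
Binding domain of *him₇*: the embedded TP, whose subject is [Marcus₄'s accuser]₅.
*Dmitri₁* c-commands the pronoun but from outside its binding domain, and is not c-commanded by it → coindexation permitted.
*Ivan₂* and the pronoun do not c-command one another → neither Principle B nor Principle C is at stake; coindexation permitted.
*[Ivan₂'s mentor]₃* c-commands the pronoun but from outside its binding domain, and is not c-commanded by it → coindexation permitted.
*Marcus₄* and the pronoun do not c-command one another → neither Principle B nor Principle C is at stake; coindexation permitted.
*[Marcus₄'s accuser]₅* c-commands the pronoun within its binding domain → coindexation would violate Principle B.
*Diego₆*: the pronoun c-commands this R-expression → coindexation would violate Principle C on *Diego₆*.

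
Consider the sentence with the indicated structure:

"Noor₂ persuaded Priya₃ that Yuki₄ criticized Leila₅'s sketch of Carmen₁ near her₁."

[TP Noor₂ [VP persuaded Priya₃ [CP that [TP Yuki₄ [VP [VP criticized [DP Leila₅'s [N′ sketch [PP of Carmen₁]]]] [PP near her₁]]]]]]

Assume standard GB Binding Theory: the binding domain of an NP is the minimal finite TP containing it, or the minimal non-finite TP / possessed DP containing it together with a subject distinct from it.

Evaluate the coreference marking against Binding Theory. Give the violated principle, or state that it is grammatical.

The two coindexed NPs are *Carmen₁* and *her₁*.
*her₁* is a pronoun; its binding domain is the embedded TP, whose subject is Yuki₄. Within that domain it is c-commanded only by *Yuki₄*, which carries a different index — the pronoun is free locally, so Principle B holds.
*Carmen₁* is an R-expression; *her₁* does not c-command it, and no other NP shares its index, so Principle C is satisfied.
All principles are respected.

grammatical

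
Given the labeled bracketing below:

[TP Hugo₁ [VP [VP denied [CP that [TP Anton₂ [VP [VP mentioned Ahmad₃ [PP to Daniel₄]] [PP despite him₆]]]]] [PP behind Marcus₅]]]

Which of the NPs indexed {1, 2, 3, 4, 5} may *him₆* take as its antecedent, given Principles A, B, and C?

*him* is a pronoun, so Principle B applies: it must be free in its binding domain.
Binding domain of *him₆*: the embedded TP, whose subject is Anton₂.
*Hugo₁* c-commands the pronoun but from outside its binding domain, and is not c-commanded by it → coindexation permitted.
*Anton₂* c-commands the pronoun within its binding domain → coindexation would violate Principle B.
*Ahmad₃* and the pronoun do not c-command one another → neither Principle B nor Principle C is at stake; coindexation permitted.
*Daniel₄* and the pronoun do not c-command one another → neither Principle B nor Principle C is at stake; coindexation permitted.
*Marcus₅* and the pronoun do not c-command one another → neither Principle B nor Principle C is at stake; coindexation permitted.

{1, 3, 4, 5}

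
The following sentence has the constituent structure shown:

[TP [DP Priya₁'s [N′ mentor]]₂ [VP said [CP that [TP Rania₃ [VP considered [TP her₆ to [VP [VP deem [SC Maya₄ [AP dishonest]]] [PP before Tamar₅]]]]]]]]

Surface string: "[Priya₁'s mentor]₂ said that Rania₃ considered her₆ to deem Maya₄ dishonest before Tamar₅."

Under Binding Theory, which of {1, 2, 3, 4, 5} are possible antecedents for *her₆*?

*her* is a pronoun, so Principle B applies: it must be free in its binding domain.
Binding domain of *her₆*: the embedded TP, whose subject is Rania₃.
*Priya₁* and the pronoun do not c-command one another → neither Principle B nor Principle C is at stake; coindexation permitted.
*[Priya₁'s mentor]₂* c-commands the pronoun but from outside its binding domain, and is not c-commanded by it → coindexation permitted.
*Rania₃* c-commands the pronoun within its binding domain → coindexation would violate Principle B.
*Maya₄*: the pronoun c-commands this R-expression → coindexation would violate Principle C on *Maya₄*.
*Tamar₅*: the pronoun c-commands this R-expression → coindexation would violate Principle C on *Tamar₅*.

{1, 2}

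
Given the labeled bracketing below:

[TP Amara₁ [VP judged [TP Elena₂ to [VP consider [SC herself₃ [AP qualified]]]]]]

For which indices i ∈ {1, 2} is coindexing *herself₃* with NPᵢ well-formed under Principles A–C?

*herself* is an anaphor, so Principle A applies: it must be bound in its binding domain.
Binding domain of *herself₃*: the embedded TP, whose subject is Elena₂.
*Amara₁* c-commands the anaphor but is outside its binding domain → cannot satisfy Principle A.
*Elena₂* c-commands the anaphor within its binding domain → licit binder.

{2}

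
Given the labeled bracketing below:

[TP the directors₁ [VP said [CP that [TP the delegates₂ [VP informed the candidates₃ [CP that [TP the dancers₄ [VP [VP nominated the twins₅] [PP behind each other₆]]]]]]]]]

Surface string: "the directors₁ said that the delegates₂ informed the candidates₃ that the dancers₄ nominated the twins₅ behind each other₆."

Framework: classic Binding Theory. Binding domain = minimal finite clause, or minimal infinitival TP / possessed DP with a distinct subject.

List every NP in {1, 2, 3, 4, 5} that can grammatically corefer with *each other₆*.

{4}

*each other* is an anaphor, so Principle A applies: it must be bound in its binding domain.
Binding domain of *each other₆*: the embedded TP, whose subject is the dancers₄.
*the directors₁* c-commands the anaphor but is outside its binding domain → cannot satisfy Principle A.
*the delegates₂* c-commands the anaphor but is outside its binding domain → cannot satisfy Principle A.
*the candidates₃* c-commands the anaphor but is outside its binding domain → cannot satisfy Principle A.
*the dancers₄* c-commands the anaphor within its binding domain → licit binder.
*the twins₅* does not c-command the anaphor → cannot bind it.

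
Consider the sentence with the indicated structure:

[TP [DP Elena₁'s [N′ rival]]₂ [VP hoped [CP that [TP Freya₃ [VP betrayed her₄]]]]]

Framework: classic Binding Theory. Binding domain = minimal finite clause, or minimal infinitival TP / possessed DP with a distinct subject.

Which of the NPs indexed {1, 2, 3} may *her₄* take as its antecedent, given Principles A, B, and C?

*her* is a pronoun, so Principle B applies: it must be free in its binding domain.
Binding domain of *her₄*: the embedded TP, whose subject is Freya₃.
*Elena₁* and the pronoun do not c-command one another → neither Principle B nor Principle C is at stake; coindexation permitted.
*[Elena₁'s rival]₂* c-commands the pronoun but from outside its binding domain, and is not c-commanded by it → coindexation permitted.
*Freya₃* c-commands the pronoun within its binding domain → coindexation would violate Principle B.

{1, 2}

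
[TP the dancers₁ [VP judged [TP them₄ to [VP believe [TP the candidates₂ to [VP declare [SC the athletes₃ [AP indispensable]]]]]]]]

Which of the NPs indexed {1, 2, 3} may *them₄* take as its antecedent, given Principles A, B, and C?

*them* is a pronoun, so Principle B applies: it must be free in its binding domain.
Binding domain of *them₄*: the matrix TP, whose subject is the dancers₁.
*the dancers₁* c-commands the pronoun within its binding domain → coindexation would violate Principle B.
*the candidates₂*: the pronoun c-commands this R-expression → coindexation would violate Principle C on *the candidates₂*.
*the athletes₃*: the pronoun c-commands this R-expression → coindexation would violate Principle C on *the athletes₃*.

none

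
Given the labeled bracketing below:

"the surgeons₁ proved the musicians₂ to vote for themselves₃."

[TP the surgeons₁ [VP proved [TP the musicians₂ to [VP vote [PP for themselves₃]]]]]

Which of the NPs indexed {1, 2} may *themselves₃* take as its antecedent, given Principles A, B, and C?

{2}

*themselves* is an anaphor, so Principle A applies: it must be bound in its binding domain.
Binding domain of *themselves₃*: the embedded TP, whose subject is the musicians₂.
*the surgeons₁* c-commands the anaphor but is outside its binding domain → cannot satisfy Principle A.
*the musicians₂* c-commands the anaphor within its binding domain → licit binder.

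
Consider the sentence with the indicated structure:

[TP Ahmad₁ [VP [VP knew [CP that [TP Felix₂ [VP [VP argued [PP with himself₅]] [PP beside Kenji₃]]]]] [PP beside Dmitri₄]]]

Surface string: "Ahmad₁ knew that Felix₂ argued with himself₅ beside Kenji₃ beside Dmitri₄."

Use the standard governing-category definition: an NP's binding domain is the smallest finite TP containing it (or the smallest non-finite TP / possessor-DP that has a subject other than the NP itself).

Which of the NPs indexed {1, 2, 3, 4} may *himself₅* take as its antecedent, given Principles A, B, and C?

{2}

*himself* is an anaphor, so Principle A applies: it must be bound in its binding domain.
Binding domain of *himself₅*: the embedded TP, whose subject is Felix₂.
*Ahmad₁* c-commands the anaphor but is outside its binding domain → cannot satisfy Principle A.
*Felix₂* c-commands the anaphor within its binding domain → licit binder.
*Kenji₃* does not c-command the anaphor → cannot bind it.
*Dmitri₄* does not c-command the anaphor → cannot bind it.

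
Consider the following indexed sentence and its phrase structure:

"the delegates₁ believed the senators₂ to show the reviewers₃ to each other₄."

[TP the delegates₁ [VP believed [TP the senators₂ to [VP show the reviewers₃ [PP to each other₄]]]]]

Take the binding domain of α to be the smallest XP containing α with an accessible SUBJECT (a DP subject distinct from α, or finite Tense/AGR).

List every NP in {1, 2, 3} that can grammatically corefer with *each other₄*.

{2, 3}

*each other* is an anaphor, so Principle A applies: it must be bound in its binding domain.
Binding domain of *each other₄*: the embedded TP, whose subject is the senators₂.
*the delegates₁* c-commands the anaphor but is outside its binding domain → cannot satisfy Principle A.
*the senators₂* c-commands the anaphor within its binding domain → licit binder.
*the reviewers₃* c-commands the anaphor within its binding domain → licit binder.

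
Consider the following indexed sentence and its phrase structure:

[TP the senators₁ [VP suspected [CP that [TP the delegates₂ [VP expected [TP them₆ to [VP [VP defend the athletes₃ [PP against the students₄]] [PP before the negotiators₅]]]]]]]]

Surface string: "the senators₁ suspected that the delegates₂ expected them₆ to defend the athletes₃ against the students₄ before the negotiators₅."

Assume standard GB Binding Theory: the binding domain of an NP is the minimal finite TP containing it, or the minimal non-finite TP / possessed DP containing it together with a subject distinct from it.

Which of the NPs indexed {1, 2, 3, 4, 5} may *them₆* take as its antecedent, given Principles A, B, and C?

{1}

*them* is a pronoun, so Principle B applies: it must be free in its binding domain.
Binding domain of *them₆*: the embedded TP, whose subject is the delegates₂.
*the senators₁* c-commands the pronoun but from outside its binding domain, and is not c-commanded by it → coindexation permitted.
*the delegates₂* c-commands the pronoun within its binding domain → coindexation would violate Principle B.
*the athletes₃*: the pronoun c-commands this R-expression → coindexation would violate Principle C on *the athletes₃*.
*the students₄*: the pronoun c-commands this R-expression → coindexation would violate Principle C on *the students₄*.
*the negotiators₅*: the pronoun c-commands this R-expression → coindexation would violate Principle C on *the negotiators₅*.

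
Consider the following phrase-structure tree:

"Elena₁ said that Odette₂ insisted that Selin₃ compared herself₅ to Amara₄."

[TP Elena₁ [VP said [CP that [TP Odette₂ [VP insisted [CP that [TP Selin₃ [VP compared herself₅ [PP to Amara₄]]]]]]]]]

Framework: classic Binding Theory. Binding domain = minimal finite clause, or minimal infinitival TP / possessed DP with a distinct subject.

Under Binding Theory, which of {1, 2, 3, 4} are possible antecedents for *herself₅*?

*herself* is an anaphor, so Principle A applies: it must be bound in its binding domain.
Binding domain of *herself₅*: the embedded TP, whose subject is Selin₃.
*Elena₁* c-commands the anaphor but is outside its binding domain → cannot satisfy Principle A.
*Odette₂* c-commands the anaphor but is outside its binding domain → cannot satisfy Principle A.
*Selin₃* c-commands the anaphor within its binding domain → licit binder.
*Amara₄* does not c-command the anaphor → cannot bind it.

{3}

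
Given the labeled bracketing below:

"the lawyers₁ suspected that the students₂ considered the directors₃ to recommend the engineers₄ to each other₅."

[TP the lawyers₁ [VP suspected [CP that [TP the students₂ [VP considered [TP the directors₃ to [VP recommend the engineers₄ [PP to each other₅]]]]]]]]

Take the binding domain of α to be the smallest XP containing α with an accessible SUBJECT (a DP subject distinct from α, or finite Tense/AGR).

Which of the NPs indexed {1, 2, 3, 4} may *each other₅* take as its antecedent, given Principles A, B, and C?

*each other* is an anaphor, so Principle A applies: it must be bound in its binding domain.
Binding domain of *each other₅*: the embedded TP, whose subject is the directors₃.
*the lawyers₁* c-commands the anaphor but is outside its binding domain → cannot satisfy Principle A.
*the students₂* c-commands the anaphor but is outside its binding domain → cannot satisfy Principle A.
*the directors₃* c-commands the anaphor within its binding domain → licit binder.
*the engineers₄* c-commands the anaphor within its binding domain → licit binder.

{3, 4}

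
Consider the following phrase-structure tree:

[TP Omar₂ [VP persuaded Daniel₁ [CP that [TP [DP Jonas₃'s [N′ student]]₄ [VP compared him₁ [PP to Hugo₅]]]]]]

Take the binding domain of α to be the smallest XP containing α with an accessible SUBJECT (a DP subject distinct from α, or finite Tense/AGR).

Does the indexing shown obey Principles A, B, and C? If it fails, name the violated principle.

grammatical

The two coindexed NPs are *Daniel₁* and *him₁*.
*him₁* is a pronoun; its binding domain is the embedded TP, whose subject is [Jonas₃'s student]₄. Within that domain it is c-commanded only by *[Jonas₃'s student]₄*, which carries a different index — the pronoun is free locally, so Principle B holds.
*Daniel₁* is an R-expression; *him₁* does not c-command it, and no other NP shares its index, so Principle C is satisfied.
All principles are respected.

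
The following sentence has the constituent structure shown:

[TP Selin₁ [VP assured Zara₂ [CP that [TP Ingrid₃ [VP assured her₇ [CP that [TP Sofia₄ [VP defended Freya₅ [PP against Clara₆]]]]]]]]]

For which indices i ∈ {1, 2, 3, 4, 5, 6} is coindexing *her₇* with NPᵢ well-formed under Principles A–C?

{1, 2}

*her* is a pronoun, so Principle B applies: it must be free in its binding domain.
Binding domain of *her₇*: the embedded TP, whose subject is Ingrid₃.
*Selin₁* c-commands the pronoun but from outside its binding domain, and is not c-commanded by it → coindexation permitted.
*Zara₂* c-commands the pronoun but from outside its binding domain, and is not c-commanded by it → coindexation permitted.
*Ingrid₃* c-commands the pronoun within its binding domain → coindexation would violate Principle B.
*Sofia₄*: the pronoun c-commands this R-expression → coindexation would violate Principle C on *Sofia₄*.
*Freya₅*: the pronoun c-commands this R-expression → coindexation would violate Principle C on *Freya₅*.
*Clara₆*: the pronoun c-commands this R-expression → coindexation would violate Principle C on *Clara₆*.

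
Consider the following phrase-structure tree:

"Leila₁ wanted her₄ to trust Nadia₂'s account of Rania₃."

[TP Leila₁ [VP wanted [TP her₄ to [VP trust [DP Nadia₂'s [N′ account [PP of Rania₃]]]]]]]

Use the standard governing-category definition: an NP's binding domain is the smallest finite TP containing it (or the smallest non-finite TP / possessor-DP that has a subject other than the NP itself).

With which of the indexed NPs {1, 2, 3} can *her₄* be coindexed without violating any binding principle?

*her* is a pronoun, so Principle B applies: it must be free in its binding domain.
Binding domain of *her₄*: the matrix TP, whose subject is Leila₁.
*Leila₁* c-commands the pronoun within its binding domain → coindexation would violate Principle B.
*Nadia₂*: the pronoun c-commands this R-expression → coindexation would violate Principle C on *Nadia₂*.
*Rania₃*: the pronoun c-commands this R-expression → coindexation would violate Principle C on *Rania₃*.

none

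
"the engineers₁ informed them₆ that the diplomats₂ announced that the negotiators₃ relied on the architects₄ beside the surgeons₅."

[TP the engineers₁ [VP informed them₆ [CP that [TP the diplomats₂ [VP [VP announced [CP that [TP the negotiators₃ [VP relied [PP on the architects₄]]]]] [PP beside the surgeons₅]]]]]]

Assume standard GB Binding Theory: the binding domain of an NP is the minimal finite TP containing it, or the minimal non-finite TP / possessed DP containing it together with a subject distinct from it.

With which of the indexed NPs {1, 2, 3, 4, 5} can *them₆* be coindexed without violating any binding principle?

none

*them* is a pronoun, so Principle B applies: it must be free in its binding domain.
Binding domain of *them₆*: the matrix TP, whose subject is the engineers₁.
*the engineers₁* c-commands the pronoun within its binding domain → coindexation would violate Principle B.
*the diplomats₂*: the pronoun c-commands this R-expression → coindexation would violate Principle C on *the diplomats₂*.
*the negotiators₃*: the pronoun c-commands this R-expression → coindexation would violate Principle C on *the negotiators₃*.
*the architects₄*: the pronoun c-commands this R-expression → coindexation would violate Principle C on *the architects₄*.
*the surgeons₅*: the pronoun c-commands this R-expression → coindexation would violate Principle C on *the surgeons₅*.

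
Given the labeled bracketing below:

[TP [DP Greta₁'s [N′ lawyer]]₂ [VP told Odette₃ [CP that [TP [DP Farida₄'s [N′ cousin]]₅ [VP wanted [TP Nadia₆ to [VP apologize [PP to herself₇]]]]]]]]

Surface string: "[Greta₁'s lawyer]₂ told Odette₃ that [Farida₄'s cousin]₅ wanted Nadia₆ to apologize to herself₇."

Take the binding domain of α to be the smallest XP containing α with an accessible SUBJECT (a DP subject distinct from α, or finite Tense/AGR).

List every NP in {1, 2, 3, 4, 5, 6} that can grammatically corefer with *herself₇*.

{6}

*herself* is an anaphor, so Principle A applies: it must be bound in its binding domain.
Binding domain of *herself₇*: the embedded TP, whose subject is Nadia₆.
*Greta₁* does not c-command the anaphor → cannot bind it.
*[Greta₁'s lawyer]₂* c-commands the anaphor but is outside its binding domain → cannot satisfy Principle A.
*Odette₃* c-commands the anaphor but is outside its binding domain → cannot satisfy Principle A.
*Farida₄* does not c-command the anaphor → cannot bind it.
*[Farida₄'s cousin]₅* c-commands the anaphor but is outside its binding domain → cannot satisfy Principle A.
*Nadia₆* c-commands the anaphor within its binding domain → licit binder.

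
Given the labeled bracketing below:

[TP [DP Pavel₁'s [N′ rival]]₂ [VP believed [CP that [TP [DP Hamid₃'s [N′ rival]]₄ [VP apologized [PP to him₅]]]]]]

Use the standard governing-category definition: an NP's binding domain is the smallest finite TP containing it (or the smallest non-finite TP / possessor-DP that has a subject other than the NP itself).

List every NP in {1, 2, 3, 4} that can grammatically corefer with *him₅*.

{1, 2, 3}

*him* is a pronoun, so Principle B applies: it must be free in its binding domain.
Binding domain of *him₅*: the embedded TP, whose subject is [Hamid₃'s rival]₄.
*Pavel₁* and the pronoun do not c-command one another → neither Principle B nor Principle C is at stake; coindexation permitted.
*[Pavel₁'s rival]₂* c-commands the pronoun but from outside its binding domain, and is not c-commanded by it → coindexation permitted.
*Hamid₃* and the pronoun do not c-command one another → neither Principle B nor Principle C is at stake; coindexation permitted.
*[Hamid₃'s rival]₄* c-commands the pronoun within its binding domain → coindexation would violate Principle B.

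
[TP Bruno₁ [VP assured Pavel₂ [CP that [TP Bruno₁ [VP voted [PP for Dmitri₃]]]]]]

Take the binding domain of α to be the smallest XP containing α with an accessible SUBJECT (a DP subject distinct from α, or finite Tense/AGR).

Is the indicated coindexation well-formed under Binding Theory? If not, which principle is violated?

Principle C

The two coindexed NPs are *Bruno₁* (the higher occurrence) and *Bruno₁* (the lower occurrence).
*Bruno₁* (the lower occurrence) is an R-expression. Principle C requires it to be free everywhere.
*Bruno₁* (the higher occurrence) c-commands it and carries the same index.
The R-expression is bound → Principle C violation.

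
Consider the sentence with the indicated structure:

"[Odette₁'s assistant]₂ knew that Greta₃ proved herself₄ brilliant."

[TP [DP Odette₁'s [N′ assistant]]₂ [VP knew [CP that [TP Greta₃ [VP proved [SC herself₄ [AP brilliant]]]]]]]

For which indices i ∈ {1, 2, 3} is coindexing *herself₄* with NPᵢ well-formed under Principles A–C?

*herself* is an anaphor, so Principle A applies: it must be bound in its binding domain.
Binding domain of *herself₄*: the embedded TP, whose subject is Greta₃.
*Odette₁* does not c-command the anaphor → cannot bind it.
*[Odette₁'s assistant]₂* c-commands the anaphor but is outside its binding domain → cannot satisfy Principle A.
*Greta₃* c-commands the anaphor within its binding domain → licit binder.

{3}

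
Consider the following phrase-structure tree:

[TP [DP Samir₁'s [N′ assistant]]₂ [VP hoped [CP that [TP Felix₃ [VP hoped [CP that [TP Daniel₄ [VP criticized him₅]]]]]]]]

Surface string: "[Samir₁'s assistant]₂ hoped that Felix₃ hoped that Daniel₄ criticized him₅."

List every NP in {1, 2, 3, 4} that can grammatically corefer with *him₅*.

{1, 2, 3}

*him* is a pronoun, so Principle B applies: it must be free in its binding domain.
Binding domain of *him₅*: the embedded TP, whose subject is Daniel₄.
*Samir₁* and the pronoun do not c-command one another → neither Principle B nor Principle C is at stake; coindexation permitted.
*[Samir₁'s assistant]₂* c-commands the pronoun but from outside its binding domain, and is not c-commanded by it → coindexation permitted.
*Felix₃* c-commands the pronoun but from outside its binding domain, and is not c-commanded by it → coindexation permitted.
*Daniel₄* c-commands the pronoun within its binding domain → coindexation would violate Principle B.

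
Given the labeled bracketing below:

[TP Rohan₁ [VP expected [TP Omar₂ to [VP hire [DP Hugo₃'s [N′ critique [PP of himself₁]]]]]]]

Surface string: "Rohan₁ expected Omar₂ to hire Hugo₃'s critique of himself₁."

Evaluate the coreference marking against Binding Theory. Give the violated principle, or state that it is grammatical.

The two coindexed NPs are *Rohan₁* and *himself₁*.
*himself₁* is an anaphor. Principle A requires it to be bound within its binding domain — the possessed DP, whose subject is Hugo₃.
Within that domain it is c-commanded by *Hugo₃*, which does not share its index.
*Rohan₁* does c-command the anaphor, but from outside its binding domain.
The anaphor is unbound in its domain → Principle A violation.

Principle A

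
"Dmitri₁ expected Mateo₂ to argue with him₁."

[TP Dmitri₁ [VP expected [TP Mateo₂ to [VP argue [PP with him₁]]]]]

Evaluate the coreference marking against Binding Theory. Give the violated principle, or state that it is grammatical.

grammatical

The two coindexed NPs are *Dmitri₁* and *him₁*.
*him₁* is a pronoun; its binding domain is the embedded TP, whose subject is Mateo₂. Within that domain it is c-commanded only by *Mateo₂*, which carries a different index — the pronoun is free locally, so Principle B holds.
*Dmitri₁* is an R-expression; *him₁* does not c-command it, and no other NP shares its index, so Principle C is satisfied.
All principles are respected.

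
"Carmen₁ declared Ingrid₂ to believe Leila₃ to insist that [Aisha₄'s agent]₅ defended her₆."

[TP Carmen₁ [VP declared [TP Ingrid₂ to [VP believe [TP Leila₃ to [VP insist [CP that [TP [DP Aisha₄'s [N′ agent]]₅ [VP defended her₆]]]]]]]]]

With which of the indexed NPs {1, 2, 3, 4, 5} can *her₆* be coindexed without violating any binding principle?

*her* is a pronoun, so Principle B applies: it must be free in its binding domain.
Binding domain of *her₆*: the embedded TP, whose subject is [Aisha₄'s agent]₅.
*Carmen₁* c-commands the pronoun but from outside its binding domain, and is not c-commanded by it → coindexation permitted.
*Ingrid₂* c-commands the pronoun but from outside its binding domain, and is not c-commanded by it → coindexation permitted.
*Leila₃* c-commands the pronoun but from outside its binding domain, and is not c-commanded by it → coindexation permitted.
*Aisha₄* and the pronoun do not c-command one another → neither Principle B nor Principle C is at stake; coindexation permitted.
*[Aisha₄'s agent]₅* c-commands the pronoun within its binding domain → coindexation would violate Principle B.

{1, 2, 3, 4}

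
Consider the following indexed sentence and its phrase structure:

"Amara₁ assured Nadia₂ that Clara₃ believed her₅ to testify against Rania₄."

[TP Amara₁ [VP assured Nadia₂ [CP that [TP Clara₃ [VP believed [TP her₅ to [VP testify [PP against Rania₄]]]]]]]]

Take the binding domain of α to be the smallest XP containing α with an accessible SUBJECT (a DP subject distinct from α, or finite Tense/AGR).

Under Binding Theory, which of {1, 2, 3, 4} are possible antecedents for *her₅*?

*her* is a pronoun, so Principle B applies: it must be free in its binding domain.
Binding domain of *her₅*: the embedded TP, whose subject is Clara₃.
*Amara₁* c-commands the pronoun but from outside its binding domain, and is not c-commanded by it → coindexation permitted.
*Nadia₂* c-commands the pronoun but from outside its binding domain, and is not c-commanded by it → coindexation permitted.
*Clara₃* c-commands the pronoun within its binding domain → coindexation would violate Principle B.
*Rania₄*: the pronoun c-commands this R-expression → coindexation would violate Principle C on *Rania₄*.

{1, 2}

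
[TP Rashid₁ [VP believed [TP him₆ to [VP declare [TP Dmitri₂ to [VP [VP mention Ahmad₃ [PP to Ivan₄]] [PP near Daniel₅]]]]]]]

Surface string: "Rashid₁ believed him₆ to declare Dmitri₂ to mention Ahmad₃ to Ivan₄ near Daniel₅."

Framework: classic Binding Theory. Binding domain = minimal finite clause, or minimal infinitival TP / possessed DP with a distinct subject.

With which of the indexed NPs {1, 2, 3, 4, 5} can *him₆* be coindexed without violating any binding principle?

*him* is a pronoun, so Principle B applies: it must be free in its binding domain.
Binding domain of *him₆*: the matrix TP, whose subject is Rashid₁.
*Rashid₁* c-commands the pronoun within its binding domain → coindexation would violate Principle B.
*Dmitri₂*: the pronoun c-commands this R-expression → coindexation would violate Principle C on *Dmitri₂*.
*Ahmad₃*: the pronoun c-commands this R-expression → coindexation would violate Principle C on *Ahmad₃*.
*Ivan₄*: the pronoun c-commands this R-expression → coindexation would violate Principle C on *Ivan₄*.
*Daniel₅*: the pronoun c-commands this R-expression → coindexation would violate Principle C on *Daniel₅*.

none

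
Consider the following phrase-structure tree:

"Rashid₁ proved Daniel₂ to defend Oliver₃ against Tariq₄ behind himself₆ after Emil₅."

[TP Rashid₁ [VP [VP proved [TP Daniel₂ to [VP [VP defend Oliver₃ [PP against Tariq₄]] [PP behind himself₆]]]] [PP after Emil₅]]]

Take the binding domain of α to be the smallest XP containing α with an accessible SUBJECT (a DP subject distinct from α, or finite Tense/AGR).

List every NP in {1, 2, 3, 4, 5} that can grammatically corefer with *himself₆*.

{2}

*himself* is an anaphor, so Principle A applies: it must be bound in its binding domain.
Binding domain of *himself₆*: the embedded TP, whose subject is Daniel₂.
*Rashid₁* c-commands the anaphor but is outside its binding domain → cannot satisfy Principle A.
*Daniel₂* c-commands the anaphor within its binding domain → licit binder.
*Oliver₃* does not c-command the anaphor → cannot bind it.
*Tariq₄* does not c-command the anaphor → cannot bind it.
*Emil₅* does not c-command the anaphor → cannot bind it.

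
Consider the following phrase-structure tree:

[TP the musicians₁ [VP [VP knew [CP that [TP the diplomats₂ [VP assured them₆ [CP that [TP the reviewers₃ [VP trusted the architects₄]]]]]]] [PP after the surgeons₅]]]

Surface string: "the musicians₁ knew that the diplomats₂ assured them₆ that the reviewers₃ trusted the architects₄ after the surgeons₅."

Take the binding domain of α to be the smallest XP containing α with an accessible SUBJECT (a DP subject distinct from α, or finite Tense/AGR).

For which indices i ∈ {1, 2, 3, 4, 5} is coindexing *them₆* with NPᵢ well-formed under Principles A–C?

*them* is a pronoun, so Principle B applies: it must be free in its binding domain.
Binding domain of *them₆*: the embedded TP, whose subject is the diplomats₂.
*the musicians₁* c-commands the pronoun but from outside its binding domain, and is not c-commanded by it → coindexation permitted.
*the diplomats₂* c-commands the pronoun within its binding domain → coindexation would violate Principle B.
*the reviewers₃*: the pronoun c-commands this R-expression → coindexation would violate Principle C on *the reviewers₃*.
*the architects₄*: the pronoun c-commands this R-expression → coindexation would violate Principle C on *the architects₄*.
*the surgeons₅* and the pronoun do not c-command one another → neither Principle B nor Principle C is at stake; coindexation permitted.

{1, 5}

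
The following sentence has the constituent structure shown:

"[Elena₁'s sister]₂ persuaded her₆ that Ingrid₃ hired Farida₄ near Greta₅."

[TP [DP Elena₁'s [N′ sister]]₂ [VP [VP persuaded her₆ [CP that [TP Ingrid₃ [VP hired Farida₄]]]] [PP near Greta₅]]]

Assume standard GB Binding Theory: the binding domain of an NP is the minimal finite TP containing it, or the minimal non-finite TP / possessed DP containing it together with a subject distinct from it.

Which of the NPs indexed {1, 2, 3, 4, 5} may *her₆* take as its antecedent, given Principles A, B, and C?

*her* is a pronoun, so Principle B applies: it must be free in its binding domain.
Binding domain of *her₆*: the matrix TP, whose subject is [Elena₁'s sister]₂.
*Elena₁* and the pronoun do not c-command one another → neither Principle B nor Principle C is at stake; coindexation permitted.
*[Elena₁'s sister]₂* c-commands the pronoun within its binding domain → coindexation would violate Principle B.
*Ingrid₃*: the pronoun c-commands this R-expression → coindexation would violate Principle C on *Ingrid₃*.
*Farida₄*: the pronoun c-commands this R-expression → coindexation would violate Principle C on *Farida₄*.
*Greta₅* and the pronoun do not c-command one another → neither Principle B nor Principle C is at stake; coindexation permitted.

{1, 5}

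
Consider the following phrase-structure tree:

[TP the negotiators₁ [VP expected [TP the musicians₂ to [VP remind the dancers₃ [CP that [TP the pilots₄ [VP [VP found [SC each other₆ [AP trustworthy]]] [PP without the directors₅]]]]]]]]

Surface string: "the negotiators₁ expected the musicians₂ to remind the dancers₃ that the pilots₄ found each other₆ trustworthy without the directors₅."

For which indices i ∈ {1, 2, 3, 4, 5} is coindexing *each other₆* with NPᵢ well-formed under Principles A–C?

*each other* is an anaphor, so Principle A applies: it must be bound in its binding domain.
Binding domain of *each other₆*: the embedded TP, whose subject is the pilots₄.
*the negotiators₁* c-commands the anaphor but is outside its binding domain → cannot satisfy Principle A.
*the musicians₂* c-commands the anaphor but is outside its binding domain → cannot satisfy Principle A.
*the dancers₃* c-commands the anaphor but is outside its binding domain → cannot satisfy Principle A.
*the pilots₄* c-commands the anaphor within its binding domain → licit binder.
*the directors₅* does not c-command the anaphor → cannot bind it.

{4}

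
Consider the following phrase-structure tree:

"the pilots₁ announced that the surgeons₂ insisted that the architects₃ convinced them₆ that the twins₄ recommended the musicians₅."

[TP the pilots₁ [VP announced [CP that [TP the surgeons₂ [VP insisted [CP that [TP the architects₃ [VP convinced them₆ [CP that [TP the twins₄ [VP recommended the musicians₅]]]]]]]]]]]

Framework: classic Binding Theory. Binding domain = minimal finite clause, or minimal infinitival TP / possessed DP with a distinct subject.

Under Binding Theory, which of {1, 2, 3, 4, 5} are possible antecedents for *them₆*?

*them* is a pronoun, so Principle B applies: it must be free in its binding domain.
Binding domain of *them₆*: the embedded TP, whose subject is the architects₃.
*the pilots₁* c-commands the pronoun but from outside its binding domain, and is not c-commanded by it → coindexation permitted.
*the surgeons₂* c-commands the pronoun but from outside its binding domain, and is not c-commanded by it → coindexation permitted.
*the architects₃* c-commands the pronoun within its binding domain → coindexation would violate Principle B.
*the twins₄*: the pronoun c-commands this R-expression → coindexation would violate Principle C on *the twins₄*.
*the musicians₅*: the pronoun c-commands this R-expression → coindexation would violate Principle C on *the musicians₅*.

{1, 2}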